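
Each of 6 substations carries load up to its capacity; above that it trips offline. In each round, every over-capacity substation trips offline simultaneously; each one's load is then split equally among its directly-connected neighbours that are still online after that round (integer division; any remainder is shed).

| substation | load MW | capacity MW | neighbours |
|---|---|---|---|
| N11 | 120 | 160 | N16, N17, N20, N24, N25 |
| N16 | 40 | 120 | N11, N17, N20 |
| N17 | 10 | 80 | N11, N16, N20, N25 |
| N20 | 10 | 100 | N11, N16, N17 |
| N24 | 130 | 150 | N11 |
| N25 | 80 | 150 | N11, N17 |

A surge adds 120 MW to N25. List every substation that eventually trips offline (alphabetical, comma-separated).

Round 1 — N25 at 200 > 150. N25 trips offline.
  N25 sheds 200 MW to N11, N17: 100 each.
    N11: 120+100 = 220 > 160
    N17: 10+100 = 110 > 80
Round 2 — N11, N17 trip offline.
  N11 sheds 220 MW to N16, N20, N24: 73 each (1 lost).
    N16: 40+73 = 113 ≤ 120
    N20: 10+73 = 83 ≤ 100
    N24: 130+73 = 203 > 150
  N17 sheds 110 MW to N16, N20: 55 each.
    N16: 113+55 = 168 > 120
    N20: 83+55 = 138 > 100
Round 3 — N16, N20, N24 trip offline.
  N16 sheds 168 MW: no online neighbours, lost.
  N20 sheds 138 MW: no online neighbours, lost.
  N24 sheds 203 MW: no online neighbours, lost.
No further trips.

N11, N16, N17, N20, N24, N25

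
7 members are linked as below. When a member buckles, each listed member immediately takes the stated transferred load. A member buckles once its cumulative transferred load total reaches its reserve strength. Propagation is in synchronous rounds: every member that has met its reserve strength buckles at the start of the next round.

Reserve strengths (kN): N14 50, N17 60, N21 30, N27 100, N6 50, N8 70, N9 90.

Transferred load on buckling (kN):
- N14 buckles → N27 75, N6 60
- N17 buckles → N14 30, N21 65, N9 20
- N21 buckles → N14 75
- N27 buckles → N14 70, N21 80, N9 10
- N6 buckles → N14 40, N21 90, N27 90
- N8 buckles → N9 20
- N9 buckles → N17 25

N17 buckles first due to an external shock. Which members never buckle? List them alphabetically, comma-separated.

Round 1 — N17 buckles (initial).
  N14: +30 → 30 < 50
  N21: +65 → 65 ≥ 30
  N9: +20 → 20 < 90
Round 2 — N21 buckles.
  N14: +75 → 105 ≥ 50
Round 3 — N14 buckles.
  N27: +75 → 75 < 100
  N6: +60 → 60 ≥ 50
Round 4 — N6 buckles.
  N27: +90 → 165 ≥ 100
Round 5 — N27 buckles.
  N9: +10 → 30 < 90
No further bucklings.

N8, N9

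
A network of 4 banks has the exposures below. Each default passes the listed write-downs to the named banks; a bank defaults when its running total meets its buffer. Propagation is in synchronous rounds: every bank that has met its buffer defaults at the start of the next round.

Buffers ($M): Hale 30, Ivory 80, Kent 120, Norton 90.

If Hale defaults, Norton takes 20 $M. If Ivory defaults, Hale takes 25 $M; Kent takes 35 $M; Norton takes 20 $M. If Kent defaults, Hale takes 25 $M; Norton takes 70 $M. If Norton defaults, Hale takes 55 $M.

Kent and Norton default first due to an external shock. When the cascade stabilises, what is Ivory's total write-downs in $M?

Round 1 — Kent, Norton default (initial).
  Hale: +25+55 → 80 ≥ 30
Round 2 — Hale defaults.
No further defaults.

0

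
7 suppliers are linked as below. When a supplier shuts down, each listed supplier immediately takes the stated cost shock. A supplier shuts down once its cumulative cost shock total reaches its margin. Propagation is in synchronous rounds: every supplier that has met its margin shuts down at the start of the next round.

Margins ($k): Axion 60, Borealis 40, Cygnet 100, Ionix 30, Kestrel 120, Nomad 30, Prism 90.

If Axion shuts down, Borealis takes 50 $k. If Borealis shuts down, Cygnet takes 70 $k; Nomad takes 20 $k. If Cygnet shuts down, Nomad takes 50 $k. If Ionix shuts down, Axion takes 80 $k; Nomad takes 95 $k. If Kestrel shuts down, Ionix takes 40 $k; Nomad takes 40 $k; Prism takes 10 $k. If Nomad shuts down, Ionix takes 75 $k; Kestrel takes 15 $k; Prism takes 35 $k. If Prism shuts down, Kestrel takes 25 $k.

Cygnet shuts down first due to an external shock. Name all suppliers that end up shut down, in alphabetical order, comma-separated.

Round 1 — Cygnet shuts down (initial).
  Nomad: +50 → 50 ≥ 30
Round 2 — Nomad shuts down.
  Ionix: +75 → 75 ≥ 30
  Kestrel: +15 → 15 < 120
  Prism: +35 → 35 < 90
Round 3 — Ionix shuts down.
  Axion: +80 → 80 ≥ 60
Round 4 — Axion shuts down.
  Borealis: +50 → 50 ≥ 40
Round 5 — Borealis shuts down.
No further shutdowns.

Axion, Borealis, Cygnet, Ionix, Nomad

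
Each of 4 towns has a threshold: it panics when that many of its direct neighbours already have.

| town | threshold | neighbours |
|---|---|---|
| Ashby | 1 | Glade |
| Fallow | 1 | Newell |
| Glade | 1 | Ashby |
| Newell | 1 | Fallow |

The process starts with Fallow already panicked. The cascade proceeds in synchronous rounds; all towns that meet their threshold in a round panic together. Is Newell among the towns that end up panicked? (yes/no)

yes

Round 1 — Fallow panics (initial).
Round 2 — checking thresholds:
  Newell: 1 of 1 neighbours ≥ 1, panics.
Round 3 — no new panics; cascade stops.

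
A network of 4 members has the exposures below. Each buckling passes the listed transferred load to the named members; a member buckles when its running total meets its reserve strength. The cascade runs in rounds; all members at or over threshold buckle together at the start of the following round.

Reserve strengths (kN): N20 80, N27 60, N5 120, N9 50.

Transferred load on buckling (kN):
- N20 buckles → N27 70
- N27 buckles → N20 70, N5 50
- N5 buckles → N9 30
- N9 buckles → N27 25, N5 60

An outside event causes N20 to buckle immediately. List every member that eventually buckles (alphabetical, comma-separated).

N20, N27

Round 1 — N20 buckles (initial).
  N27: +70 → 70 ≥ 60
Round 2 — N27 buckles.
  N5: +50 → 50 < 120
No further bucklings.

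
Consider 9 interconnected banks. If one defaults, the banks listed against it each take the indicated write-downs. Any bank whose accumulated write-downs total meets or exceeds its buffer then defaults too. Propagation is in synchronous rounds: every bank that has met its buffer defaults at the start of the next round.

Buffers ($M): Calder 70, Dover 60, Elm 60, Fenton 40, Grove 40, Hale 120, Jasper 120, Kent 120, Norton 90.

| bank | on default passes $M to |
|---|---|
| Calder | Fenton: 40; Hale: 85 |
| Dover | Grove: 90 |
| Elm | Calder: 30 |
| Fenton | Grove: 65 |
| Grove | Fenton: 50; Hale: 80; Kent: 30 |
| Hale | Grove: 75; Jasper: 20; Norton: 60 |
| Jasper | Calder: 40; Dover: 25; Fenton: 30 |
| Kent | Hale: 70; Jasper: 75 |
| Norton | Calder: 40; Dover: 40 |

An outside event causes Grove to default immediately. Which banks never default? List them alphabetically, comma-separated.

Calder, Dover, Elm, Hale, Jasper, Kent, Norton

Round 1 — Grove defaults (initial).
  Fenton: +50 → 50 ≥ 40
  Hale: +80 → 80 < 120
  Kent: +30 → 30 < 120
Round 2 — Fenton defaults.
No further defaults.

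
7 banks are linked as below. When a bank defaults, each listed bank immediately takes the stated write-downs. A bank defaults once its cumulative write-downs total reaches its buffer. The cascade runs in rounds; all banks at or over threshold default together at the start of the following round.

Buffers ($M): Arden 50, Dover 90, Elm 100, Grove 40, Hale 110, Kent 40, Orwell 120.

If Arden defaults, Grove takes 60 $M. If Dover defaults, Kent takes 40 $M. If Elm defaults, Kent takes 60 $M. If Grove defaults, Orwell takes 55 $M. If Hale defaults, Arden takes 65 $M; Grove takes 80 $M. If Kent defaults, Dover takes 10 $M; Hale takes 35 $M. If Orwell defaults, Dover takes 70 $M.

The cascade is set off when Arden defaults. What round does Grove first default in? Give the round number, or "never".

Round 1 — Arden defaults (initial).
  Grove: +60 → 60 ≥ 40
Round 2 — Grove defaults.
  Orwell: +55 → 55 < 120
No further defaults.

2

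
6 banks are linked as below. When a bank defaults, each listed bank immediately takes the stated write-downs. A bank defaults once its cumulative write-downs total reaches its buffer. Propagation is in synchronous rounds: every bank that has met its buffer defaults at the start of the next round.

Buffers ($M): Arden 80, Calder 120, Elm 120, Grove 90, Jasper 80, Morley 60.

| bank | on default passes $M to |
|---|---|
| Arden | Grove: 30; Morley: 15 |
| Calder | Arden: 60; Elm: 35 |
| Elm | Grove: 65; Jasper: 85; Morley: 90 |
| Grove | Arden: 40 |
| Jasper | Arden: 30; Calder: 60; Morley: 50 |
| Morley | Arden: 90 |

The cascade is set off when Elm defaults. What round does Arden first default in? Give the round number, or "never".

Round 1 — Elm defaults (initial).
  Grove: +65 → 65 < 90
  Jasper: +85 → 85 ≥ 80
  Morley: +90 → 90 ≥ 60
Round 2 — Jasper, Morley default.
  Arden: +30+90 → 120 ≥ 80
  Calder: +60 → 60 < 120
Round 3 — Arden defaults.
  Grove: +30 → 95 ≥ 90
Round 4 — Grove defaults.
No further defaults.

3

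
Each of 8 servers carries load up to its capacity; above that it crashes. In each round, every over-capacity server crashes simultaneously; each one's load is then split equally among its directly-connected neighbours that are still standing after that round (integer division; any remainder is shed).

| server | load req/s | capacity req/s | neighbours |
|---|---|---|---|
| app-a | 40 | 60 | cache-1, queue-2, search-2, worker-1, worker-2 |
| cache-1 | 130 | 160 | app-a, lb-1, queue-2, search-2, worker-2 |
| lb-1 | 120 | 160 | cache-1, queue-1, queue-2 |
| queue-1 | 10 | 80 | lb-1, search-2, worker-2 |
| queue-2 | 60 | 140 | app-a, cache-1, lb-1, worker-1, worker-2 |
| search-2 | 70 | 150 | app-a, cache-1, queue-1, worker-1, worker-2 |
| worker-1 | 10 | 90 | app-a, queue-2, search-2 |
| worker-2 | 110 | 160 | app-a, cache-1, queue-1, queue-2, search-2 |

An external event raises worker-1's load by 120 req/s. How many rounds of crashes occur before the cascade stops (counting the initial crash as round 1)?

2

Round 1 — worker-1 at 130 > 90. worker-1 crashes.
  worker-1 sheds 130 req/s to app-a, queue-2, search-2: 43 each (1 lost).
    app-a: 40+43 = 83 > 60
    queue-2: 60+43 = 103 ≤ 140
    search-2: 70+43 = 113 ≤ 150
Round 2 — app-a crashes.
  app-a sheds 83 req/s to cache-1, queue-2, search-2, worker-2: 20 each (3 lost).
    cache-1: 130+20 = 150 ≤ 160
    queue-2: 103+20 = 123 ≤ 140
    search-2: 113+20 = 133 ≤ 150
    worker-2: 110+20 = 130 ≤ 160
No further crashes.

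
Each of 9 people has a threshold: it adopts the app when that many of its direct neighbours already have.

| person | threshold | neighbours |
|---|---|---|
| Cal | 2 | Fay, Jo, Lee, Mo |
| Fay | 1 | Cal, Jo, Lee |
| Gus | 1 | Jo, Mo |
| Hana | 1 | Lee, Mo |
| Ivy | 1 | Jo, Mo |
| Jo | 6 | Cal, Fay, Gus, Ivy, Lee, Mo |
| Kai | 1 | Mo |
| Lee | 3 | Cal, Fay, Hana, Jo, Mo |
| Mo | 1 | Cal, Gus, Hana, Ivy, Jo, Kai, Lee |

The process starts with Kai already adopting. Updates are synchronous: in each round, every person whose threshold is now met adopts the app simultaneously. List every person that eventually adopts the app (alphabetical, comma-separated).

Gus, Hana, Ivy, Kai, Mo

Round 1 — Kai adopts the app (initial).
Round 2 — checking thresholds:
  Mo: 1 of 7 neighbours ≥ 1, adopts the app.
Round 3 — checking thresholds:
  Cal: 1 of 4 neighbours < 2, below threshold.
  Gus: 1 of 2 neighbours ≥ 1, adopts the app.
  Hana: 1 of 2 neighbours ≥ 1, adopts the app.
  Ivy: 1 of 2 neighbours ≥ 1, adopts the app.
  Jo: 1 of 6 neighbours < 6, below threshold.
  Lee: 1 of 5 neighbours < 3, below threshold.
Round 4 — no new adoptions; cascade stops.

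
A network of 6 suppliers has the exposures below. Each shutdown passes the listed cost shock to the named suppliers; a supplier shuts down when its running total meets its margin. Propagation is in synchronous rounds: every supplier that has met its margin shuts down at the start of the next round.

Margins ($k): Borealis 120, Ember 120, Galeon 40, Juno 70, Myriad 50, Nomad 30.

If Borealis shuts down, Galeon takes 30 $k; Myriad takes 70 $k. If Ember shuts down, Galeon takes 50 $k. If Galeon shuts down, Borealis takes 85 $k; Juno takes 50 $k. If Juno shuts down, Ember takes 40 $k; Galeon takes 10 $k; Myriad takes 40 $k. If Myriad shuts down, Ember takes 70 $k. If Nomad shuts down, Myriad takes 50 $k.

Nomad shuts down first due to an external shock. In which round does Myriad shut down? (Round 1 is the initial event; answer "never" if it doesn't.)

Round 1 — Nomad shuts down (initial).
  Myriad: +50 → 50 ≥ 50
Round 2 — Myriad shuts down.
  Ember: +70 → 70 < 120
No further shutdowns.

2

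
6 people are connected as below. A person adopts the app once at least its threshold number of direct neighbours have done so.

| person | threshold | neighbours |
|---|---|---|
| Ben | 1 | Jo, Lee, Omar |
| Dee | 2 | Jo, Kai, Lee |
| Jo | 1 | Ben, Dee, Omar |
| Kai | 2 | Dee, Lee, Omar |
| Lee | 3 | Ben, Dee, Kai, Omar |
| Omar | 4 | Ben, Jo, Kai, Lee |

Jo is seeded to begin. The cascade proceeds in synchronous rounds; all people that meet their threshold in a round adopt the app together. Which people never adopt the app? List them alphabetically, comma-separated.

Dee, Kai, Lee, Omar

Round 1 — Jo adopts the app (initial).
Round 2 — checking thresholds:
  Ben: 1 of 3 neighbours ≥ 1, adopts the app.
  Dee: 1 of 3 neighbours < 2, not yet.
  Omar: 1 of 4 neighbours < 4, not yet.
Round 3 — no new adoptions; cascade stops.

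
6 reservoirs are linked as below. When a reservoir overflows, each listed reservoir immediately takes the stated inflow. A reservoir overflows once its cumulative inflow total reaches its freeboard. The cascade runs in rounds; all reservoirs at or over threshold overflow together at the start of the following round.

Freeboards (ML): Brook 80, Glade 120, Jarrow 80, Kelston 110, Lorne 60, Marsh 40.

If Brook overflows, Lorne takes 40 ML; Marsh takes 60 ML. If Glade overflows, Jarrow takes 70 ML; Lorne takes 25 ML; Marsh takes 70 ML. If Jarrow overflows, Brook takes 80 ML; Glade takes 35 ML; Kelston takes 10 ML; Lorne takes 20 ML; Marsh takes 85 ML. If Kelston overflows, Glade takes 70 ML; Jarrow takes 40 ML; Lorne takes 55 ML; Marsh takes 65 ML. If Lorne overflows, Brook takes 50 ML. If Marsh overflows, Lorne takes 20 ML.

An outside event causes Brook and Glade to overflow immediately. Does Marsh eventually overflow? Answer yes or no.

Round 1 — Brook, Glade overflow (initial).
  Jarrow: +70 → 70 < 80
  Lorne: +40+25 → 65 ≥ 60
  Marsh: +60+70 → 130 ≥ 40
Round 2 — Lorne, Marsh overflow.
No further overflows.

yes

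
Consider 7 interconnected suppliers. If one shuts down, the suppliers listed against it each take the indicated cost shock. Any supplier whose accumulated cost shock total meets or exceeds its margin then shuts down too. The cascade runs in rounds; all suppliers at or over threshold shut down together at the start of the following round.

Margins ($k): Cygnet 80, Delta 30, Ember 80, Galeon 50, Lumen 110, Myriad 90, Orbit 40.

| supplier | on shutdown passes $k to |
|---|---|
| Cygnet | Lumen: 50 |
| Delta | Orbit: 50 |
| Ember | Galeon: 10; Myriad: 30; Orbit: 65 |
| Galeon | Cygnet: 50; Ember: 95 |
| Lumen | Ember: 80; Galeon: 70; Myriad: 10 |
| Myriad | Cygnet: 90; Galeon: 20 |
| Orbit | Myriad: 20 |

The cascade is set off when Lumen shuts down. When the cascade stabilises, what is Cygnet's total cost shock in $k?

Round 1 — Lumen shuts down (initial).
  Ember: +80 → 80 ≥ 80
  Galeon: +70 → 70 ≥ 50
  Myriad: +10 → 10 < 90
Round 2 — Ember, Galeon shut down.
  Cygnet: +50 → 50 < 80
  Myriad: +30 → 40 < 90
  Orbit: +65 → 65 ≥ 40
Round 3 — Orbit shuts down.
  Myriad: +20 → 60 < 90
No further shutdowns.

50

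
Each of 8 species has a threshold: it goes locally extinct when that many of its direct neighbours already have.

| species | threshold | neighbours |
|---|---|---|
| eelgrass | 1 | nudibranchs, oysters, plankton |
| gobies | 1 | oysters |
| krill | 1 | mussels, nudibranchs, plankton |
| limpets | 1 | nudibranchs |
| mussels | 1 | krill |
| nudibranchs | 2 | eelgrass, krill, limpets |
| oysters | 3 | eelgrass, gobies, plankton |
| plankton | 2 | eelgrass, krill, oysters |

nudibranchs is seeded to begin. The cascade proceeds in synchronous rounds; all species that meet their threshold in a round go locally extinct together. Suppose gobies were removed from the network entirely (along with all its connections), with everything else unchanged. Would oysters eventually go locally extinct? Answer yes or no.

no

With gobies removed:
Round 1 — nudibranchs goes locally extinct (initial).
Round 2 — checking thresholds:
  eelgrass: 1 of 3 neighbours ≥ 1, goes locally extinct.
  krill: 1 of 3 neighbours ≥ 1, goes locally extinct.
  limpets: 1 of 1 neighbours ≥ 1, goes locally extinct.
Round 3 — checking thresholds:
  mussels: 1 of 1 neighbours ≥ 1, goes locally extinct.
  oysters: 1 of 2 neighbours < 3, not yet.
  plankton: 2 of 3 neighbours ≥ 2, goes locally extinct.
Round 4 — no new extinctions; cascade stops.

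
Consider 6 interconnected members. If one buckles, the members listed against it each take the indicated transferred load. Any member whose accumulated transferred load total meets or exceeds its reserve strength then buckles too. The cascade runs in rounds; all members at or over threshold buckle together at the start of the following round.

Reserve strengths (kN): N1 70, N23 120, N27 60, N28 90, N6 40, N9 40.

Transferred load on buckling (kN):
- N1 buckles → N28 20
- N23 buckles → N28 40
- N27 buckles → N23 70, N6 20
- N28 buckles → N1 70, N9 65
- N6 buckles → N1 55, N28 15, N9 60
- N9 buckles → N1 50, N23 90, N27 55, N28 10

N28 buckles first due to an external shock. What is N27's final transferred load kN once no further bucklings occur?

55

Round 1 — N28 buckles (initial).
  N1: +70 → 70 ≥ 70
  N9: +65 → 65 ≥ 40
Round 2 — N1, N9 buckle.
  N23: +90 → 90 < 120
  N27: +55 → 55 < 60
No further bucklings.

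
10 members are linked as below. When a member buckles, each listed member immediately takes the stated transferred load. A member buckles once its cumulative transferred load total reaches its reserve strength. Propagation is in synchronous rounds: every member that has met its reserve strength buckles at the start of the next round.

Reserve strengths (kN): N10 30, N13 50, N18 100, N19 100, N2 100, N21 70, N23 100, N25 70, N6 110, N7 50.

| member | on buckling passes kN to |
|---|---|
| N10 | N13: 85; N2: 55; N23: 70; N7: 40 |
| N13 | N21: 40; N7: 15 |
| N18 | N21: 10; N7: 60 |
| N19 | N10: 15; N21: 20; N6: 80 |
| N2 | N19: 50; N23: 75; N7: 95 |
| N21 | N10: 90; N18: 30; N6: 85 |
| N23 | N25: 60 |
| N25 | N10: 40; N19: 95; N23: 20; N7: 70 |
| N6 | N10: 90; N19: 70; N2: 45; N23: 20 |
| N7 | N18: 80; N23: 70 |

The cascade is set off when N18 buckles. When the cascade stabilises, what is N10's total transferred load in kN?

Round 1 — N18 buckles (initial).
  N21: +10 → 10 < 70
  N7: +60 → 60 ≥ 50
Round 2 — N7 buckles.
  N23: +70 → 70 < 100
No further bucklings.

0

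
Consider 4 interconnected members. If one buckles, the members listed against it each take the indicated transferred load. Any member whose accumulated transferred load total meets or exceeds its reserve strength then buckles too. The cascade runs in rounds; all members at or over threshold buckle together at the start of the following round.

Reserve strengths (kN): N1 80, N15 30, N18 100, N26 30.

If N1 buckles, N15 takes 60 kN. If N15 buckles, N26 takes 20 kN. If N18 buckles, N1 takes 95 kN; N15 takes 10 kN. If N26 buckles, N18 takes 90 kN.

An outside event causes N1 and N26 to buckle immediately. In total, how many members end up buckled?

3

Round 1 — N1, N26 buckle (initial).
  N15: +60 → 60 ≥ 30
  N18: +90 → 90 < 100
Round 2 — N15 buckles.
No further bucklings.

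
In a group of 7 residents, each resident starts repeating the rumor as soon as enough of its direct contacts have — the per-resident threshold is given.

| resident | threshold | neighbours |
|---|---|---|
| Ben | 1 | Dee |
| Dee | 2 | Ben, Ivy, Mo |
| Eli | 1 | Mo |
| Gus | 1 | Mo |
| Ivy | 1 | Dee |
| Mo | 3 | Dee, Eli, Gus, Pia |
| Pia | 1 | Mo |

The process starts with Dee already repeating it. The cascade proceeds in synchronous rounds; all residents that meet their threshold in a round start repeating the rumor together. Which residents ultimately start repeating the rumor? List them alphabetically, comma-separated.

Ben, Dee, Ivy

Round 1 — Dee starts repeating the rumor (initial).
Round 2 — checking thresholds:
  Ben: 1 of 1 neighbours ≥ 1, starts repeating the rumor.
  Ivy: 1 of 1 neighbours ≥ 1, starts repeating the rumor.
  Mo: 1 of 4 neighbours < 3, below threshold.
Round 3 — no new spreads; cascade stops.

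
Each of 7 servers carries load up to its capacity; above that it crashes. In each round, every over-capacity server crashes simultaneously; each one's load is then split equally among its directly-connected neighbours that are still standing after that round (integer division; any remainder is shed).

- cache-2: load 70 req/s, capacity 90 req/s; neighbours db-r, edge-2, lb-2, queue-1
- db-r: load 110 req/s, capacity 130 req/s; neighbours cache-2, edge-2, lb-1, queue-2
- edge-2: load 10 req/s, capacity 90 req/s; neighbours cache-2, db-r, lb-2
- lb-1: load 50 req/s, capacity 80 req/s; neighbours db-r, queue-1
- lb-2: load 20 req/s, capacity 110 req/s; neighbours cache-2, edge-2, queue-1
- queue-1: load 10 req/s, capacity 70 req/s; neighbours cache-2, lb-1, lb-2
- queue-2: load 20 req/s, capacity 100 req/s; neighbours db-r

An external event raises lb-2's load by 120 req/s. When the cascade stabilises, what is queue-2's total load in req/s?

94

Round 1 — lb-2 at 140 > 110. lb-2 crashes.
  lb-2 sheds 140 req/s to cache-2, edge-2, queue-1: 46 each (2 lost).
    cache-2: 70+46 = 116 > 90
    edge-2: 10+46 = 56 ≤ 90
    queue-1: 10+46 = 56 ≤ 70
Round 2 — cache-2 crashes.
  cache-2 sheds 116 req/s to db-r, edge-2, queue-1: 38 each (2 lost).
    db-r: 110+38 = 148 > 130
    edge-2: 56+38 = 94 > 90
    queue-1: 56+38 = 94 > 70
Round 3 — db-r, edge-2, queue-1 crash.
  db-r sheds 148 req/s to lb-1, queue-2: 74 each.
    lb-1: 50+74 = 124 > 80
    queue-2: 20+74 = 94 ≤ 100
  edge-2 sheds 94 req/s: no online neighbours, lost.
  queue-1 sheds 94 req/s to lb-1: 94 each.
    lb-1: 124+94 = 218 > 80
Round 4 — lb-1 crashes.
  lb-1 sheds 218 req/s: no online neighbours, lost.
No further crashes.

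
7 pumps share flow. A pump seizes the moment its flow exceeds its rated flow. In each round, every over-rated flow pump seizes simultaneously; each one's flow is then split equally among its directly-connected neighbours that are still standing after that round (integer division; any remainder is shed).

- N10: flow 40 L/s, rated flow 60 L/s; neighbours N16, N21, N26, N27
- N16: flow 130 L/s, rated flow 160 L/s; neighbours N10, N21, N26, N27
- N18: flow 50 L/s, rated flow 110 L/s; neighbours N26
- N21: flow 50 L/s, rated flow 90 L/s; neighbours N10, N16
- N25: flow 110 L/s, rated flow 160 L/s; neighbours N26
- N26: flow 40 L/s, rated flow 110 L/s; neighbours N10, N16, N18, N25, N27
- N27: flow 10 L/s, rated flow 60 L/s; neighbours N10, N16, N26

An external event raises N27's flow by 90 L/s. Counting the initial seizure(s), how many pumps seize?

Round 1 — N27 at 100 > 60. N27 seizes.
  N27 sheds 100 L/s to N10, N16, N26: 33 each (1 lost).
    N10: 40+33 = 73 > 60
    N16: 130+33 = 163 > 160
    N26: 40+33 = 73 ≤ 110
Round 2 — N10, N16 seize.
  N10 sheds 73 L/s to N21, N26: 36 each (1 lost).
    N21: 50+36 = 86 ≤ 90
    N26: 73+36 = 109 ≤ 110
  N16 sheds 163 L/s to N21, N26: 81 each (1 lost).
    N21: 86+81 = 167 > 90
    N26: 109+81 = 190 > 110
Round 3 — N21, N26 seize.
  N21 sheds 167 L/s: no online neighbours, lost.
  N26 sheds 190 L/s to N18, N25: 95 each.
    N18: 50+95 = 145 > 110
    N25: 110+95 = 205 > 160
Round 4 — N18, N25 seize.
  N18 sheds 145 L/s: no online neighbours, lost.
  N25 sheds 205 L/s: no online neighbours, lost.
No further seizures.

7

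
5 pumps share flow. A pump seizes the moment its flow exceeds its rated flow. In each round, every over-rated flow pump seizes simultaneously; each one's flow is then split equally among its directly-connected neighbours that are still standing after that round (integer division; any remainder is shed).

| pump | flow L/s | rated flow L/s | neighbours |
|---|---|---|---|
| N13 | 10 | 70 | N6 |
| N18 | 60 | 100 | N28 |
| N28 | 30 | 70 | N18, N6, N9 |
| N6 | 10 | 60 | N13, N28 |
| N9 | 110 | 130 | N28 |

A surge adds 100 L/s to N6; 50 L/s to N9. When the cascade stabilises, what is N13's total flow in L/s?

65

Round 1 — N6 at 110 > 60; N9 at 160 > 130. N6, N9 seize.
  N6 sheds 110 L/s to N13, N28: 55 each.
    N13: 10+55 = 65 ≤ 70
    N28: 30+55 = 85 > 70
  N9 sheds 160 L/s to N28: 160 each.
    N28: 85+160 = 245 > 70
Round 2 — N28 seizes.
  N28 sheds 245 L/s to N18: 245 each.
    N18: 60+245 = 305 > 100
Round 3 — N18 seizes.
  N18 sheds 305 L/s: no online neighbours, lost.
No further seizures.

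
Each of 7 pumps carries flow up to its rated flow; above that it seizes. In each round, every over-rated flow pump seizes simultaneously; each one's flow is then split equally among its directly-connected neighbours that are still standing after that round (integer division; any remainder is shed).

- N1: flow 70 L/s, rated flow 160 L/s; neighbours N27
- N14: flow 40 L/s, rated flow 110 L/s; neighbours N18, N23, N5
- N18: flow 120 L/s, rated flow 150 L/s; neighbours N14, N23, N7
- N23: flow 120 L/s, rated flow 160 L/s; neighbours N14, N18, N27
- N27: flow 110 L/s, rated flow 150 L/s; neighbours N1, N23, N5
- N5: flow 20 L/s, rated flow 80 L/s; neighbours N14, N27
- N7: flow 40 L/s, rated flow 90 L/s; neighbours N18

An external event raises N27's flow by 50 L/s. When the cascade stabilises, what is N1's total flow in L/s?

123

Round 1 — N27 at 160 > 150. N27 seizes.
  N27 sheds 160 L/s to N1, N23, N5: 53 each (1 lost).
    N1: 70+53 = 123 ≤ 160
    N23: 120+53 = 173 > 160
    N5: 20+53 = 73 ≤ 80
Round 2 — N23 seizes.
  N23 sheds 173 L/s to N14, N18: 86 each (1 lost).
    N14: 40+86 = 126 > 110
    N18: 120+86 = 206 > 150
Round 3 — N14, N18 seize.
  N14 sheds 126 L/s to N5: 126 each.
    N5: 73+126 = 199 > 80
  N18 sheds 206 L/s to N7: 206 each.
    N7: 40+206 = 246 > 90
Round 4 — N5, N7 seize.
  N5 sheds 199 L/s: no online neighbours, lost.
  N7 sheds 246 L/s: no online neighbours, lost.
No further seizures.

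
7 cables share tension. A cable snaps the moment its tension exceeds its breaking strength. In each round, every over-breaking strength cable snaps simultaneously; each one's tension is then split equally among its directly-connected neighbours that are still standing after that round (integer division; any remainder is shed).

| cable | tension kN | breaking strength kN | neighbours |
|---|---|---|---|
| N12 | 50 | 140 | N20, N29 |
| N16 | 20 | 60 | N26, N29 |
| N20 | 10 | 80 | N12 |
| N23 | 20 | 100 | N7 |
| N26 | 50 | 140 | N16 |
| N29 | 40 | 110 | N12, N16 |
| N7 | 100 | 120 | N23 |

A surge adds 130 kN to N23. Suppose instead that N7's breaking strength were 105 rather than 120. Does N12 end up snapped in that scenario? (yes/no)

no

With N7's breaking strength at 105:
Round 1 — N23 at 150 > 100. N23 snaps.
  N23 sheds 150 kN to N7: 150 each.
    N7: 100+150 = 250 > 105
Round 2 — N7 snaps.
  N7 sheds 250 kN: no online neighbours, lost.
No further breaks.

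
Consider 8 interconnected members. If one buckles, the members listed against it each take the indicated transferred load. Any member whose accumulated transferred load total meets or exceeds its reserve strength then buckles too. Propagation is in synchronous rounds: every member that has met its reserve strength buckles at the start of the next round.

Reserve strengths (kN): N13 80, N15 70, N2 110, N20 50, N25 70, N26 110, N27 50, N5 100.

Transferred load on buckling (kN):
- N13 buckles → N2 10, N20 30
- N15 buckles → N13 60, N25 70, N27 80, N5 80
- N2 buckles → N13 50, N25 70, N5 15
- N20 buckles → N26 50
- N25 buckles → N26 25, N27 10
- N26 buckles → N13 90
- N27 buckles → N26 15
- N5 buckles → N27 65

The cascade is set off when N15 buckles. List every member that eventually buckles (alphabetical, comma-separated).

Round 1 — N15 buckles (initial).
  N13: +60 → 60 < 80
  N25: +70 → 70 ≥ 70
  N27: +80 → 80 ≥ 50
  N5: +80 → 80 < 100
Round 2 — N25, N27 buckle.
  N26: +25+15 → 40 < 110
No further bucklings.

N15, N25, N27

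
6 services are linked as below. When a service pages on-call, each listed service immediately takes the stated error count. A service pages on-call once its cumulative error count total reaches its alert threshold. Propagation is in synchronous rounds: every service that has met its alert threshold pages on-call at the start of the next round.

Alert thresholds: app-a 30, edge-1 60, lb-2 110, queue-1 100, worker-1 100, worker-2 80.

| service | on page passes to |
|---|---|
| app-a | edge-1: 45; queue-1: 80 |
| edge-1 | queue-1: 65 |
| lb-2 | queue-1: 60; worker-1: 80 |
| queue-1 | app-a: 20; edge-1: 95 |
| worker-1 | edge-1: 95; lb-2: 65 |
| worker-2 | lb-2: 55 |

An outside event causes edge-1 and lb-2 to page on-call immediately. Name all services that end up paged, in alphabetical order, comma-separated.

edge-1, lb-2, queue-1

Round 1 — edge-1, lb-2 page on-call (initial).
  queue-1: +65+60 → 125 ≥ 100
  worker-1: +80 → 80 < 100
Round 2 — queue-1 pages on-call.
  app-a: +20 → 20 < 30
No further pages.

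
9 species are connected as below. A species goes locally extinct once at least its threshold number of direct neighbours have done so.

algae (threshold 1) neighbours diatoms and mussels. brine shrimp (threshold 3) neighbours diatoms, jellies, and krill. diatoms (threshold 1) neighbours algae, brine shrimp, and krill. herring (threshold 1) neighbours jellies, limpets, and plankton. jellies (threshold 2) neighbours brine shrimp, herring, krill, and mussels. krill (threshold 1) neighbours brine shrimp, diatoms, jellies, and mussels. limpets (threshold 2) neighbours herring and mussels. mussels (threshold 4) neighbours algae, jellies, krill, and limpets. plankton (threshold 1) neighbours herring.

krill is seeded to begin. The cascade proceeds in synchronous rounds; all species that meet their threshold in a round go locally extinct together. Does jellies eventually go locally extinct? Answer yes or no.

no

Round 1 — krill goes locally extinct (initial).
Round 2 — checking thresholds:
  brine shrimp: 1 of 3 neighbours < 3, not yet.
  diatoms: 1 of 3 neighbours ≥ 1, goes locally extinct.
  jellies: 1 of 4 neighbours < 2, not yet.
  mussels: 1 of 4 neighbours < 4, not yet.
Round 3 — checking thresholds:
  algae: 1 of 2 neighbours ≥ 1, goes locally extinct.
  brine shrimp: 2 of 3 neighbours < 3, not yet.
  jellies: 1 of 4 neighbours < 2, not yet.
  mussels: 1 of 4 neighbours < 4, not yet.
Round 4 — no new extinctions; cascade stops.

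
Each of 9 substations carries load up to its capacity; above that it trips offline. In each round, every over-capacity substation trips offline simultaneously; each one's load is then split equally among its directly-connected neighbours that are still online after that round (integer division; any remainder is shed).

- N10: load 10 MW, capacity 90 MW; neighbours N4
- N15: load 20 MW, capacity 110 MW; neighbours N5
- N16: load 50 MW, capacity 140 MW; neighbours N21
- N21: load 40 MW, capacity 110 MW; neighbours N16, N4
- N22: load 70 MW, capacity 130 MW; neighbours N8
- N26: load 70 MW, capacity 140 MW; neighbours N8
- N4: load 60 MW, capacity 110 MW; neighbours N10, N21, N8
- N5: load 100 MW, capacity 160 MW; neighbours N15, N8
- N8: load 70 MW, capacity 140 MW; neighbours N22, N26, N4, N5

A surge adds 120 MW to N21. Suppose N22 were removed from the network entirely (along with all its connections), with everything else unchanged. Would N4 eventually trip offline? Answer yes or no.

yes

With N22 removed:
Round 1 — N21 at 160 > 110. N21 trips offline.
  N21 sheds 160 MW to N16, N4: 80 each.
    N16: 50+80 = 130 ≤ 140
    N4: 60+80 = 140 > 110
Round 2 — N4 trips offline.
  N4 sheds 140 MW to N10, N8: 70 each.
    N10: 10+70 = 80 ≤ 90
    N8: 70+70 = 140 ≤ 140
No further trips.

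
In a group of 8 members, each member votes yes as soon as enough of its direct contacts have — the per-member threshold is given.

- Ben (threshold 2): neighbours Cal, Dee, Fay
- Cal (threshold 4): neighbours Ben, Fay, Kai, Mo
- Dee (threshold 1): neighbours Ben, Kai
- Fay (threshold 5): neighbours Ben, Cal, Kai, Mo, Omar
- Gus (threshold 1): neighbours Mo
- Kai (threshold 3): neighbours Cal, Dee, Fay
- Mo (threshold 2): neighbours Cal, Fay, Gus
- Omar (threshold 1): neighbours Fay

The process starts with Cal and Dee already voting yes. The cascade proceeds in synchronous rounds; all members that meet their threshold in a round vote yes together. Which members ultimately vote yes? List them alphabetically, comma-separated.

Round 1 — Cal, Dee vote yes (initial).
Round 2 — checking thresholds:
  Ben: 2 of 3 neighbours ≥ 2, votes yes.
  Fay: 1 of 5 neighbours < 5, holds.
  Kai: 2 of 3 neighbours < 3, holds.
  Mo: 1 of 3 neighbours < 2, holds.
Round 3 — no new yes votes; cascade stops.

Ben, Cal, Dee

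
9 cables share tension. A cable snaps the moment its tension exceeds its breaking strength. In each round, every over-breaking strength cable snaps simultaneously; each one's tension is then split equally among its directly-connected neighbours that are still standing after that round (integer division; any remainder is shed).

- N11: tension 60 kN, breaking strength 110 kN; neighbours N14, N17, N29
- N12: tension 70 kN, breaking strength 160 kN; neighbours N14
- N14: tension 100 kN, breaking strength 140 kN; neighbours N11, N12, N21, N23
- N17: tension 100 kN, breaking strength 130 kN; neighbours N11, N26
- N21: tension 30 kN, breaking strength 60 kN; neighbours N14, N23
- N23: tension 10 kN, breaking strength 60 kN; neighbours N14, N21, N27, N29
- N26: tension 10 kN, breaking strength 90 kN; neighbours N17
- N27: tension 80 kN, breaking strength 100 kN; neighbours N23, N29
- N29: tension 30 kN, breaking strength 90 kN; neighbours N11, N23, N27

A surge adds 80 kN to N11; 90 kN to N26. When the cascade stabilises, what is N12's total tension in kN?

118

Round 1 — N11 at 140 > 110; N26 at 100 > 90. N11, N26 snap.
  N11 sheds 140 kN to N14, N17, N29: 46 each (2 lost).
    N14: 100+46 = 146 > 140
    N17: 100+46 = 146 > 130
    N29: 30+46 = 76 ≤ 90
  N26 sheds 100 kN to N17: 100 each.
    N17: 146+100 = 246 > 130
Round 2 — N14, N17 snap.
  N14 sheds 146 kN to N12, N21, N23: 48 each (2 lost).
    N12: 70+48 = 118 ≤ 160
    N21: 30+48 = 78 > 60
    N23: 10+48 = 58 ≤ 60
  N17 sheds 246 kN: no online neighbours, lost.
Round 3 — N21 snaps.
  N21 sheds 78 kN to N23: 78 each.
    N23: 58+78 = 136 > 60
Round 4 — N23 snaps.
  N23 sheds 136 kN to N27, N29: 68 each.
    N27: 80+68 = 148 > 100
    N29: 76+68 = 144 > 90
Round 5 — N27, N29 snap.
  N27 sheds 148 kN: no online neighbours, lost.
  N29 sheds 144 kN: no online neighbours, lost.
No further breaks.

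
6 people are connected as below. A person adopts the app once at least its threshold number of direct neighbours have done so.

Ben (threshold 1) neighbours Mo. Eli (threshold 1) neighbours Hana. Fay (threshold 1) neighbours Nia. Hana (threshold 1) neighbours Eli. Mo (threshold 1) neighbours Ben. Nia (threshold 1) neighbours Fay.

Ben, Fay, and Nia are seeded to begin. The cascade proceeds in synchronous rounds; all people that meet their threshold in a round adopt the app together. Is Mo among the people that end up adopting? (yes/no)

Round 1 — Ben, Fay, Nia adopt the app (initial).
Round 2 — checking thresholds:
  Mo: 1 of 1 neighbours ≥ 1, adopts the app.
Round 3 — no new adoptions; cascade stops.

yes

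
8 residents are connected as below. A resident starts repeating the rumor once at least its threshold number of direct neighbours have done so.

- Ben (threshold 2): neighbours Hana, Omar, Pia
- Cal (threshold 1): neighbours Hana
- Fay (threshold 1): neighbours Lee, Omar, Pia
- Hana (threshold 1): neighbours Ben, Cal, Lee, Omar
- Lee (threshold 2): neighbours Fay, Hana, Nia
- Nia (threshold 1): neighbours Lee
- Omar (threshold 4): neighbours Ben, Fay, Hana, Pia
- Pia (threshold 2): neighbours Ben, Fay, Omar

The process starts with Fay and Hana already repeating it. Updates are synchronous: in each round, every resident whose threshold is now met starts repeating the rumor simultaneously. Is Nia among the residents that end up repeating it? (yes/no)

Round 1 — Fay, Hana start repeating the rumor (initial).
Round 2 — checking thresholds:
  Ben: 1 of 3 neighbours < 2, not yet.
  Cal: 1 of 1 neighbours ≥ 1, starts repeating the rumor.
  Lee: 2 of 3 neighbours ≥ 2, starts repeating the rumor.
  Omar: 2 of 4 neighbours < 4, not yet.
  Pia: 1 of 3 neighbours < 2, not yet.
Round 3 — checking thresholds:
  Ben: 1 of 3 neighbours < 2, not yet.
  Nia: 1 of 1 neighbours ≥ 1, starts repeating the rumor.
  Omar: 2 of 4 neighbours < 4, not yet.
  Pia: 1 of 3 neighbours < 2, not yet.
Round 4 — no new spreads; cascade stops.

yes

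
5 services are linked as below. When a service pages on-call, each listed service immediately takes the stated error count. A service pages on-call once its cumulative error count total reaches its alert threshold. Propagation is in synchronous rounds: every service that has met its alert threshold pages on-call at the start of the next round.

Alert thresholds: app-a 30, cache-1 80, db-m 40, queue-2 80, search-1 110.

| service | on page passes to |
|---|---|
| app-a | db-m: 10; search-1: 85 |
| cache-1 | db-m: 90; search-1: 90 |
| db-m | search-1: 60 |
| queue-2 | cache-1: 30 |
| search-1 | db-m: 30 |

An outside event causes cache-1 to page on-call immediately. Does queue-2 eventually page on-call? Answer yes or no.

no

Round 1 — cache-1 pages on-call (initial).
  db-m: +90 → 90 ≥ 40
  search-1: +90 → 90 < 110
Round 2 — db-m pages on-call.
  search-1: +60 → 150 ≥ 110
Round 3 — search-1 pages on-call.
No further pages.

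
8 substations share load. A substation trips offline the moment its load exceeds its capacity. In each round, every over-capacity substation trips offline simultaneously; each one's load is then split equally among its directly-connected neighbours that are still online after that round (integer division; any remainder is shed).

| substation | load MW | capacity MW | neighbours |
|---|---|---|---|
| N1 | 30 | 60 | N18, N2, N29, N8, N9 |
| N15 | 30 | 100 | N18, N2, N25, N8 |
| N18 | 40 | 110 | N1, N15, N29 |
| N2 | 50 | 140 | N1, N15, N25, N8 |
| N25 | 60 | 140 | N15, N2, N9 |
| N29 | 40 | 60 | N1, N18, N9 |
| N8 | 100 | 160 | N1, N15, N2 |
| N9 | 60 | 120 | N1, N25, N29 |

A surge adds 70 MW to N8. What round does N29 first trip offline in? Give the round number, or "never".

Round 1 — N8 at 170 > 160. N8 trips offline.
  N8 sheds 170 MW to N1, N15, N2: 56 each (2 lost).
    N1: 30+56 = 86 > 60
    N15: 30+56 = 86 ≤ 100
    N2: 50+56 = 106 ≤ 140
Round 2 — N1 trips offline.
  N1 sheds 86 MW to N18, N2, N29, N9: 21 each (2 lost).
    N18: 40+21 = 61 ≤ 110
    N2: 106+21 = 127 ≤ 140
    N29: 40+21 = 61 > 60
    N9: 60+21 = 81 ≤ 120
Round 3 — N29 trips offline.
  N29 sheds 61 MW to N18, N9: 30 each (1 lost).
    N18: 61+30 = 91 ≤ 110
    N9: 81+30 = 111 ≤ 120
No further trips.

3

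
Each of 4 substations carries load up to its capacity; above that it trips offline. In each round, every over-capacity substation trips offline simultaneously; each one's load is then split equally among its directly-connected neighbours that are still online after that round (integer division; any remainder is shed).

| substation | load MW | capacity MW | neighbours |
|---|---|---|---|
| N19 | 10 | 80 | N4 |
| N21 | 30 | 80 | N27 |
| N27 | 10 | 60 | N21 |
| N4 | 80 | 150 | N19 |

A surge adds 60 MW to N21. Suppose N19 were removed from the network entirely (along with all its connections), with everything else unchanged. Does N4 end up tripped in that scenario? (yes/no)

With N19 removed:
Round 1 — N21 at 90 > 80. N21 trips offline.
  N21 sheds 90 MW to N27: 90 each.
    N27: 10+90 = 100 > 60
Round 2 — N27 trips offline.
  N27 sheds 100 MW: no online neighbours, lost.
No further trips.

no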